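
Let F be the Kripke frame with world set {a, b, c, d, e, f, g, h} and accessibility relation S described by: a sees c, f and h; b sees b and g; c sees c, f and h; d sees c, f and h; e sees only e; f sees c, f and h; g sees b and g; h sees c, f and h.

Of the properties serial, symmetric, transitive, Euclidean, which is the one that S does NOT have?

symmetric

Serial: yes — every world has a successor (e.g. a S c).
Symmetric: no — a S c but not c S a.
Transitive: yes — every two-step S-path is closed by a direct edge.
Euclidean: yes — any two successors of a common world are S-related.
Only symmetric fails.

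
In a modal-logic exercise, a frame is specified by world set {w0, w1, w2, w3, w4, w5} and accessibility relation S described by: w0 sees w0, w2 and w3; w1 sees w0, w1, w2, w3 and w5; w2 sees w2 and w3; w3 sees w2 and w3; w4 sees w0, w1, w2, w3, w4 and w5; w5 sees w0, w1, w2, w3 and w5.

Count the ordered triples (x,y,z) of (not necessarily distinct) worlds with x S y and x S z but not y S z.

Enumerating: (w0,w2,w0), (w0,w3,w0), (w1,w0,w1), (w1,w0,w5), (w1,w2,w0), (w1,w2,w1), (w1,w2,w5), (w1,w3,w0), (w1,w3,w1), (w1,w3,w5), (w4,w0,w1), (w4,w0,w4), … and 19 more.
Total: 31.

31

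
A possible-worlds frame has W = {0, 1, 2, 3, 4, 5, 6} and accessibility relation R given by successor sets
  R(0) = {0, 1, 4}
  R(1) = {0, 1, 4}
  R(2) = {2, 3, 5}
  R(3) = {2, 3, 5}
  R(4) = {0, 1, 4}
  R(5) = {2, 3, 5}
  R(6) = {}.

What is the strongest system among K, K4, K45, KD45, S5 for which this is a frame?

Transitive (axiom 4): yes — every two-step R-path is closed by a direct edge.
Euclidean (axiom 5): yes — any two successors of a common world are R-related.
Serial (axiom D): no — 6 has no R-successor.
Reflexive (axiom T): no — 6 is not related to itself.
So F validates K, K4, K45; KD45 would additionally require R to be serial. The strongest is K45.

K45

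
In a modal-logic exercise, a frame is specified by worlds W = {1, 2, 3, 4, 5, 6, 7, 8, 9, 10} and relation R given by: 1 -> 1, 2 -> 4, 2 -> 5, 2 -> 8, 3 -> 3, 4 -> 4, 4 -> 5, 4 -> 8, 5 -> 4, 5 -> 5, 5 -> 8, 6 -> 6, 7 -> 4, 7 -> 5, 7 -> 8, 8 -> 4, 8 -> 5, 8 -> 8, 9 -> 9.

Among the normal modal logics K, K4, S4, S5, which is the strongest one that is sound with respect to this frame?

Transitive (axiom 4): yes — every two-step R-path is closed by a direct edge.
Reflexive (axiom T): no — 2 is not related to itself.
Euclidean (axiom 5): yes — any two successors of a common world are R-related.
So F validates K, K4; S4 would additionally require R to be reflexive. The strongest is K4.

K4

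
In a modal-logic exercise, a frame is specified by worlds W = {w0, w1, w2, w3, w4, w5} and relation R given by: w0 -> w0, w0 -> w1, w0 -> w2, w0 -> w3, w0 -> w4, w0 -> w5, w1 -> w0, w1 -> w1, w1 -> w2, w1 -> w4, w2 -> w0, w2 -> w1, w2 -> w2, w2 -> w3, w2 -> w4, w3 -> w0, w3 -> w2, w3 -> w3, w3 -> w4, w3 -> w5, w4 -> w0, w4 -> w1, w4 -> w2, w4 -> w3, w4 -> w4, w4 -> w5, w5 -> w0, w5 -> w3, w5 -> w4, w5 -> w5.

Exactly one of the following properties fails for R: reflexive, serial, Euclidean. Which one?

Reflexive: yes — every world is R-related to itself.
Serial: yes — every world has a successor (e.g. w0 R w0).
Euclidean: no — w0 R w1 and w0 R w3, but not w1 R w3.
Only Euclidean fails.

Euclidean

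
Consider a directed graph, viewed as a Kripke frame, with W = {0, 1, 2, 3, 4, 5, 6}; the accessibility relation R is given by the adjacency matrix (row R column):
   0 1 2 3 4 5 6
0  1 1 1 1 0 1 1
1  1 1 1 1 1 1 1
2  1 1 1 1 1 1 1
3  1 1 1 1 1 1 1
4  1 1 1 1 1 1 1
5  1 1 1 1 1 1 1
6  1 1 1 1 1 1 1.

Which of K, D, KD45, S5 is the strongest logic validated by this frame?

D

Serial (axiom D): yes — every world has a successor (e.g. 0 R 0).
Euclidean (axiom 5): no — 1 R 0 and 1 R 4, but not 0 R 4.
Transitive (axiom 4): no — 0 R 1 and 1 R 4, but not 0 R 4.
Reflexive (axiom T): yes — every world is R-related to itself.
So F validates K, D; KD45 would additionally require R to be Euclidean and transitive. The strongest is D.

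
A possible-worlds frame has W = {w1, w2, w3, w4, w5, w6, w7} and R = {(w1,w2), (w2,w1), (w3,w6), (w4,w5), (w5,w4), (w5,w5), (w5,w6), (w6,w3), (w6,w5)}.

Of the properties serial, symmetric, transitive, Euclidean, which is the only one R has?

symmetric

Serial: no — w7 has no R-successor.
Symmetric: yes — every pair in R has its reverse in R.
Transitive: no — w3 R w6 and w6 R w5, but not w3 R w5.
Euclidean: no — w5 R w4 and w5 R w6, but not w4 R w6.
Only symmetric holds.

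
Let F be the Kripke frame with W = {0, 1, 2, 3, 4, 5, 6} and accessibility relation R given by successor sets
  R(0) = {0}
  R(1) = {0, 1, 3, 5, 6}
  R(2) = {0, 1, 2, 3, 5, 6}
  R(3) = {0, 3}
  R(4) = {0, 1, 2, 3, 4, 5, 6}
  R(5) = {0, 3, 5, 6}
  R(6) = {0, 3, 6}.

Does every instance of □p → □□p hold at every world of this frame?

Axiom 4 corresponds to the accessibility relation being transitive.
Transitive: yes — every two-step R-path is closed by a direct edge.

Yes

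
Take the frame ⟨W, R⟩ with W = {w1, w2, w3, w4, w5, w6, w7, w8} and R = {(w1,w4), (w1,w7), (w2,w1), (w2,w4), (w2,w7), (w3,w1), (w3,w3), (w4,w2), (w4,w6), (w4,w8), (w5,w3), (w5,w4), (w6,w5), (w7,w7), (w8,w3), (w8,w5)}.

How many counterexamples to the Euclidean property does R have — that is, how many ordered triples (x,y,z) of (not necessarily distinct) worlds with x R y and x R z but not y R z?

26

Enumerating: (w1,w4,w4), (w1,w4,w7), (w1,w7,w4), (w2,w1,w1), (w2,w4,w1), (w2,w4,w4), (w2,w4,w7), (w2,w7,w1), (w2,w7,w4), (w3,w1,w1), (w3,w1,w3), (w4,w2,w2), … and 14 more.
Total: 26.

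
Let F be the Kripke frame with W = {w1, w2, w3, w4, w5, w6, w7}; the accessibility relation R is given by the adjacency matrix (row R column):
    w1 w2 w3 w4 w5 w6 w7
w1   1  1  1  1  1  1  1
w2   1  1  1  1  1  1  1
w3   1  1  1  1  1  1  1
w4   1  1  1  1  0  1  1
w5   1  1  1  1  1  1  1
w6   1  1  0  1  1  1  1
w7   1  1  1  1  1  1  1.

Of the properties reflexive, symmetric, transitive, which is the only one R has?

Reflexive: yes — every world is R-related to itself.
Symmetric: no — w3 R w6 but not w6 R w3.
Transitive: no — w4 R w1 and w1 R w5, but not w4 R w5.
Only reflexive holds.

reflexive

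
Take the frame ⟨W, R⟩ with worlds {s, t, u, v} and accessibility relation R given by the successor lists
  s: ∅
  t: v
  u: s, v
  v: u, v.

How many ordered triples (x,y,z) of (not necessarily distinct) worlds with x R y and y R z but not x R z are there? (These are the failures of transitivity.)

Enumerating: (t,v,u), (u,v,u), (v,u,s).

3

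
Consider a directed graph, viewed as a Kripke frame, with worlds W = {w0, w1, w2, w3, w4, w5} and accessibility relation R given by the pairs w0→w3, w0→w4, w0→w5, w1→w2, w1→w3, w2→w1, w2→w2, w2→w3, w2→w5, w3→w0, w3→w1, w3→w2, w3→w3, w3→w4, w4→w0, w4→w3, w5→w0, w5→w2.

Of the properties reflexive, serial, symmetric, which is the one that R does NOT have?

Reflexive: no — w0 is not related to itself.
Serial: yes — every world has a successor (e.g. w0 R w3).
Symmetric: yes — every pair in R has its reverse in R.
Only reflexive fails.

reflexive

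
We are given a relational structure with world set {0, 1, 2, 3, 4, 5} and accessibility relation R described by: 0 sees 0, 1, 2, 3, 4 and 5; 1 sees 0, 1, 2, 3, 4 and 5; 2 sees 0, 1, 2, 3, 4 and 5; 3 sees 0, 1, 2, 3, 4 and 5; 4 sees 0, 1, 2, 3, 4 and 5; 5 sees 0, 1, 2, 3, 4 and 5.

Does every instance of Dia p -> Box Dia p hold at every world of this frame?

Yes

The schema 5 characterises exactly the Euclidean frames.
Euclidean: yes — any two successors of a common world are R-related.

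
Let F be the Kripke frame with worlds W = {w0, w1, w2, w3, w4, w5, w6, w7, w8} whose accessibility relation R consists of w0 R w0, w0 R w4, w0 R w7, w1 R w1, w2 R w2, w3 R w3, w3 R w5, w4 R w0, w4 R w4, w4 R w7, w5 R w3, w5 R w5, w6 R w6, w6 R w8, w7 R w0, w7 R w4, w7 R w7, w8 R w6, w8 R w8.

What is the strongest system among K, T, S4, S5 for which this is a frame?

S5

Reflexive (axiom T): yes — every world is R-related to itself.
Transitive (axiom 4): yes — every two-step R-path is closed by a direct edge.
Euclidean (axiom 5): yes — any two successors of a common world are R-related.
So F validates K, T, S4, S5. The strongest is S5.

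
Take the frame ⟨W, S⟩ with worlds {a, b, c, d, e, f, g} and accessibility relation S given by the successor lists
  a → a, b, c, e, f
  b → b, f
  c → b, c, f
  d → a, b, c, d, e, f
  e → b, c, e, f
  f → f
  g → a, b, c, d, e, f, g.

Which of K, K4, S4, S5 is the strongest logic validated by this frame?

Transitive (axiom 4): yes — every two-step S-path is closed by a direct edge.
Reflexive (axiom T): yes — every world is S-related to itself.
Euclidean (axiom 5): no — a S b and a S c, but not b S c.
So F validates K, K4, S4; S5 would additionally require S to be Euclidean. The strongest is S4.

S4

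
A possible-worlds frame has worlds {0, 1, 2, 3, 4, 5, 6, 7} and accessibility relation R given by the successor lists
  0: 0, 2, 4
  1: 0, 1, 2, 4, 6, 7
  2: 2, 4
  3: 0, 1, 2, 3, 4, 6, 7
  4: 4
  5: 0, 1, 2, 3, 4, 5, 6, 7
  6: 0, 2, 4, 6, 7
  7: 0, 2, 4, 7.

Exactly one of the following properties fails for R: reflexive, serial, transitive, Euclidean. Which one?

Reflexive: yes — every world is R-related to itself.
Serial: yes — every world has a successor (e.g. 0 R 0).
Transitive: yes — every two-step R-path is closed by a direct edge.
Euclidean: no — 0 R 4 and 0 R 2, but not 4 R 2.
Only Euclidean fails.

Euclidean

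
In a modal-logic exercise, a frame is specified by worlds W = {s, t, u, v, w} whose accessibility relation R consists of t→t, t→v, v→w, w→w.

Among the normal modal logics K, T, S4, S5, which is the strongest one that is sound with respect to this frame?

K

Reflexive (axiom T): no — s is not related to itself.
Transitive (axiom 4): no — t R v and v R w, but not t R w.
Euclidean (axiom 5): no — t R v and t R t, but not v R t.
So F validates K; T would additionally require R to be reflexive. The strongest is K.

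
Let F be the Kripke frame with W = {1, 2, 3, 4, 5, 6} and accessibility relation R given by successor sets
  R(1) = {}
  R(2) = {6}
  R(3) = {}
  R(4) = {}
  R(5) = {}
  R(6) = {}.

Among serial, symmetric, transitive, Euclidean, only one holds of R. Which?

transitive

Serial: no — 1 has no R-successor.
Symmetric: no — 2 R 6 but not 6 R 2.
Transitive: yes — every two-step R-path is closed by a direct edge.
Euclidean: no — 2 R 6 and 2 R 6, but not 6 R 6.
Only transitive holds.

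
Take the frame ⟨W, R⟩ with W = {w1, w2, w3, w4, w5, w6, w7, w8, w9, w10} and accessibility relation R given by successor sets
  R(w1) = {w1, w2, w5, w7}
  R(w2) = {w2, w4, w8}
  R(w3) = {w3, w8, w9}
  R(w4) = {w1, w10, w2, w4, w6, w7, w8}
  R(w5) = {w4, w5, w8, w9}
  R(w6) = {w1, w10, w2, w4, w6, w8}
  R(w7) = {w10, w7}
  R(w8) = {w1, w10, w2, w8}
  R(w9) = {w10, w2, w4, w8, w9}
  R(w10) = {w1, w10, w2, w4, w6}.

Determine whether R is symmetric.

Symmetric: no — w1 R w2 but not w2 R w1.

No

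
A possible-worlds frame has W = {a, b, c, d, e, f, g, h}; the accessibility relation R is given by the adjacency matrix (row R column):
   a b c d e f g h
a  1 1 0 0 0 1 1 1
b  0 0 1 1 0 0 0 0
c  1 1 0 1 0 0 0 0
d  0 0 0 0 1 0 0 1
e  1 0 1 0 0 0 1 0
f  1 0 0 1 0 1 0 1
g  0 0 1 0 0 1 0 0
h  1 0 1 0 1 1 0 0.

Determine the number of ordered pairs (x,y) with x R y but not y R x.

15

Enumerating: (a,b), (a,g), (b,d), (c,a), (c,d), (d,e), (d,h), (e,a), (e,c), (e,g), (f,d), (g,c), (g,f), (h,c), (h,e).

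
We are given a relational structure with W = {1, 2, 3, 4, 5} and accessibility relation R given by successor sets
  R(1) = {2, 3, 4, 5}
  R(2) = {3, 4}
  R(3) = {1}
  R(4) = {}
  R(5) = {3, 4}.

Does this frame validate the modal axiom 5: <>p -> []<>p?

The schema 5 characterises exactly the Euclidean frames.
Euclidean: no — 1 R 2 and 1 R 5, but not 2 R 5.

No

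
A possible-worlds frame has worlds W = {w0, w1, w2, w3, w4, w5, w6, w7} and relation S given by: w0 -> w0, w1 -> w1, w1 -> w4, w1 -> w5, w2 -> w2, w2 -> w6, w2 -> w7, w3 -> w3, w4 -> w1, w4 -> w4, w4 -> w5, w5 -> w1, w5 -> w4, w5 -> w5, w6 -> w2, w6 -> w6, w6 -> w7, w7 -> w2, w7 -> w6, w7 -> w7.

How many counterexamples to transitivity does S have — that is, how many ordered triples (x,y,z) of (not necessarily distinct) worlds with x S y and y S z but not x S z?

S is transitive; there are no such tuples.

0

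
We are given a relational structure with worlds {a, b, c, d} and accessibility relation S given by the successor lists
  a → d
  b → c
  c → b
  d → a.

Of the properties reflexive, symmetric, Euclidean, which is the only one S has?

symmetric

Reflexive: no — a is not related to itself.
Symmetric: yes — every pair in S has its reverse in S.
Euclidean: no — a S d and a S d, but not d S d.
Only symmetric holds.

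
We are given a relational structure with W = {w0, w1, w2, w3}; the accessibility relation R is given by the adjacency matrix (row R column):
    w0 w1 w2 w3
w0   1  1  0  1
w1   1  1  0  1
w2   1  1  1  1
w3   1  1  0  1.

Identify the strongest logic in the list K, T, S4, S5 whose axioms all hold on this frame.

Reflexive (axiom T): yes — every world is R-related to itself.
Transitive (axiom 4): yes — every two-step R-path is closed by a direct edge.
Euclidean (axiom 5): no — w2 R w0 and w2 R w2, but not w0 R w2.
So F validates K, T, S4; S5 would additionally require R to be Euclidean. The strongest is S4.

S4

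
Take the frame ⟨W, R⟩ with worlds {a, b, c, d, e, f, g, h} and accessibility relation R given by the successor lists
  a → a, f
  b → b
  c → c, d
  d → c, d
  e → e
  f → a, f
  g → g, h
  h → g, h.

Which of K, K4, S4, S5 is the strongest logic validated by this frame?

S5

Transitive (axiom 4): yes — every two-step R-path is closed by a direct edge.
Reflexive (axiom T): yes — every world is R-related to itself.
Euclidean (axiom 5): yes — any two successors of a common world are R-related.
So F validates K, K4, S4, S5. The strongest is S5.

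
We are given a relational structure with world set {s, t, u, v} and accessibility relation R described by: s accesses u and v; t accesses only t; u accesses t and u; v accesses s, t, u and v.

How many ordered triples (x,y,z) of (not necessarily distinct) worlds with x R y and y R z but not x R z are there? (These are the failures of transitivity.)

Enumerating: (s,u,t), (s,v,s), (s,v,t).

3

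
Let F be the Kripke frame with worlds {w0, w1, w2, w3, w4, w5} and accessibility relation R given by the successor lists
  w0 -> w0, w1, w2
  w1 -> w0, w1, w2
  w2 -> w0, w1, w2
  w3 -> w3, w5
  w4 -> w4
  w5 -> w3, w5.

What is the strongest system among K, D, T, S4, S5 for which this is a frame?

S5

Serial (axiom D): yes — every world has a successor (e.g. w0 R w0).
Reflexive (axiom T): yes — every world is R-related to itself.
Transitive (axiom 4): yes — every two-step R-path is closed by a direct edge.
Euclidean (axiom 5): yes — any two successors of a common world are R-related.
So F validates K, D, T, S4, S5. The strongest is S5.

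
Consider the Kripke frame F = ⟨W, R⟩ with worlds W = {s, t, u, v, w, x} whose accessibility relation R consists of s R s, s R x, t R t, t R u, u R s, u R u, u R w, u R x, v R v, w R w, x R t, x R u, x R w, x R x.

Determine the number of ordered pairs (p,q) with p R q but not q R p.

6

Enumerating: (s,x), (t,u), (u,s), (u,w), (x,t), (x,w).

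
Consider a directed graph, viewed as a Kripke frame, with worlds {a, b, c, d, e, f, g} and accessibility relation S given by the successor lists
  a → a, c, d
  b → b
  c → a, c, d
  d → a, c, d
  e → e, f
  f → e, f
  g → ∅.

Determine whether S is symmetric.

Yes

Symmetric: yes — every pair in S has its reverse in S.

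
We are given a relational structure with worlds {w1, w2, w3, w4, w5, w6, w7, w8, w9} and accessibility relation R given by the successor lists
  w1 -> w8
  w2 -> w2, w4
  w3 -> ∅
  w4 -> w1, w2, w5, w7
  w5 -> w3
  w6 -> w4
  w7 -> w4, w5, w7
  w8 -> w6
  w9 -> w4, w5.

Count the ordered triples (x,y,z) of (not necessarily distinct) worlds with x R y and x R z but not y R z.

25

Enumerating: (w1,w8,w8), (w2,w4,w4), (w4,w1,w1), (w4,w1,w2), (w4,w1,w5), (w4,w1,w7), (w4,w2,w1), (w4,w2,w5), (w4,w2,w7), (w4,w5,w1), (w4,w5,w2), (w4,w5,w5), … and 13 more.
Total: 25.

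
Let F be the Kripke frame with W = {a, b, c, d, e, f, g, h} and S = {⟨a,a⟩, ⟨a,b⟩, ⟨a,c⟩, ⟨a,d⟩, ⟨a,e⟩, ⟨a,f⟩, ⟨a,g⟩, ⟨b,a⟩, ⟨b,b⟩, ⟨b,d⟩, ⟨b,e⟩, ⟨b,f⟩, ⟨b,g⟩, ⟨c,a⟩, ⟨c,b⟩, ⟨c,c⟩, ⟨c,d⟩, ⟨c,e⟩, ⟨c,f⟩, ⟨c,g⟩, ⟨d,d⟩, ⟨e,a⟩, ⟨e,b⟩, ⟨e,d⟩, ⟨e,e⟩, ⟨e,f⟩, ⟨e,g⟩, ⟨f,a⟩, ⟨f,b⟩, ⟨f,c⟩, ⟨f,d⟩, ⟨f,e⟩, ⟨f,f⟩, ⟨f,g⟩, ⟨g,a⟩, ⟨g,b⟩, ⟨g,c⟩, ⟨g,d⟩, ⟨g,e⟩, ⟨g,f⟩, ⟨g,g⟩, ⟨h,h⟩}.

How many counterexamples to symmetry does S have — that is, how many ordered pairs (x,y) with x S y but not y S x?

Enumerating: (a,d), (b,d), (c,b), (c,d), (c,e), (e,d), (f,d), (g,d).

8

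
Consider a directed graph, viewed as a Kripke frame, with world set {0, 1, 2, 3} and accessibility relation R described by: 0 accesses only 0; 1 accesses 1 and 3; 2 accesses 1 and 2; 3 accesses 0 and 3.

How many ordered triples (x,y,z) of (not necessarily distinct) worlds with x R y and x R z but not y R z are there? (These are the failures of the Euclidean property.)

Enumerating: (1,3,1), (2,1,2), (3,0,3).

3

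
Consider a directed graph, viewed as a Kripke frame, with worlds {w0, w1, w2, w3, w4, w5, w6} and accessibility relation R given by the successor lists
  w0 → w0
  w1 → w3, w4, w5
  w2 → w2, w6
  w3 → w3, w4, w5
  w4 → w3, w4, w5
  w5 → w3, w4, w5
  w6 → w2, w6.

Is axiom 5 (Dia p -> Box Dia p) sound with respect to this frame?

By correspondence theory, 5 is valid on a frame iff R is Euclidean.
Euclidean: yes — any two successors of a common world are R-related.

Yes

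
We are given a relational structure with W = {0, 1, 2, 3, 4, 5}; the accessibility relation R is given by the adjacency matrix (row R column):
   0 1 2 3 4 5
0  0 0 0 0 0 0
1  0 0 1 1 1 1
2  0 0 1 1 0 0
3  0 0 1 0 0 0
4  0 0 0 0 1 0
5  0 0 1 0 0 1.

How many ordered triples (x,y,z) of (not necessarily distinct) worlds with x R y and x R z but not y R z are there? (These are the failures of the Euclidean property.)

Enumerating: (1,2,4), (1,2,5), (1,3,3), (1,3,4), (1,3,5), (1,4,2), (1,4,3), (1,4,5), (1,5,3), (1,5,4), (2,3,3), (5,2,5).

12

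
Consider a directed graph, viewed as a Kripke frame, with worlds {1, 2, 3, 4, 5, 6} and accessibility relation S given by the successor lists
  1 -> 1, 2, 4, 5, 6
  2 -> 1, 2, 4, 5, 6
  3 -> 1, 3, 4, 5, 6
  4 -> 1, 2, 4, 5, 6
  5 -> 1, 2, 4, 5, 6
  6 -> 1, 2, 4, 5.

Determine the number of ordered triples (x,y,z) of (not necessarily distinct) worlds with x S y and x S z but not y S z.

9

Enumerating: (1,6,6), (2,6,6), (3,1,3), (3,4,3), (3,5,3), (3,6,3), (3,6,6), (4,6,6), (5,6,6).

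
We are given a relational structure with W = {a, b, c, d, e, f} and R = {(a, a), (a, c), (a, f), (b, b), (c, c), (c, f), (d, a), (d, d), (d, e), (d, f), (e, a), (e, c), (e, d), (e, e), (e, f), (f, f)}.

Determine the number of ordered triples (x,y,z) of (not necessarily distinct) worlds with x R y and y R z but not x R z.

Enumerating: (d,a,c), (d,e,c).

2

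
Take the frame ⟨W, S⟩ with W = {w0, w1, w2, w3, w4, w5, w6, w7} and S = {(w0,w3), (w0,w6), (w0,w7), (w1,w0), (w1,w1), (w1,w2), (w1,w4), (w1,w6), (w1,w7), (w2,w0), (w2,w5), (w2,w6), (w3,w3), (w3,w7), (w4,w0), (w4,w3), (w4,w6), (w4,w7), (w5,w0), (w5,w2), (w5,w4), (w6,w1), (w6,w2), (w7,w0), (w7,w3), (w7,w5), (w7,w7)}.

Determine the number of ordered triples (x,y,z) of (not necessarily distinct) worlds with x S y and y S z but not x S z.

38

Enumerating: (w0,w6,w1), (w0,w6,w2), (w0,w7,w0), (w0,w7,w5), (w1,w0,w3), (w1,w2,w5), (w1,w4,w3), (w1,w7,w3), (w1,w7,w5), (w2,w0,w3), (w2,w0,w7), (w2,w5,w2), … and 26 more.
Total: 38.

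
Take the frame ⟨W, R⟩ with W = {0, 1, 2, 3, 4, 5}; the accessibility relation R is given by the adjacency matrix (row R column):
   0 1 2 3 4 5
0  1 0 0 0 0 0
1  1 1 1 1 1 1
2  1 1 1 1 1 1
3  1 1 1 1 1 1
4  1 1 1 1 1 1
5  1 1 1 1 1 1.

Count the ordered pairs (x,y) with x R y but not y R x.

Enumerating: (1,0), (2,0), (3,0), (4,0), (5,0).

5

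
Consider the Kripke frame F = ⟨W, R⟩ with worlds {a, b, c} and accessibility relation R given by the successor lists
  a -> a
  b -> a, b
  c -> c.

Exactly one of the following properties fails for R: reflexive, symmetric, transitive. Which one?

Reflexive: yes — every world is R-related to itself.
Symmetric: no — b R a but not a R b.
Transitive: yes — every two-step R-path is closed by a direct edge.
Only symmetric fails.

symmetric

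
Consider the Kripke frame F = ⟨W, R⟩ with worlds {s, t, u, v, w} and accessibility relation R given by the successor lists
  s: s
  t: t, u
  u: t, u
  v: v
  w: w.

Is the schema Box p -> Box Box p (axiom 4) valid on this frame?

Yes

By correspondence theory, 4 is valid on a frame iff R is transitive.
Transitive: yes — every two-step R-path is closed by a direct edge.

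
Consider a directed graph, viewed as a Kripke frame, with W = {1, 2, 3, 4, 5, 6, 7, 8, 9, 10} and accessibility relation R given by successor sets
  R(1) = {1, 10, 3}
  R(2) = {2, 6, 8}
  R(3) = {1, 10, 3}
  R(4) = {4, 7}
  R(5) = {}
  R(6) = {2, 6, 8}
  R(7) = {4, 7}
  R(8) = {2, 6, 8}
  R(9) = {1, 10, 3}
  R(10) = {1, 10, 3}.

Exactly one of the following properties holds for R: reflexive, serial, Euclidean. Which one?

Reflexive: no — 5 is not related to itself.
Serial: no — 5 has no R-successor.
Euclidean: yes — any two successors of a common world are R-related.
Only Euclidean holds.

Euclidean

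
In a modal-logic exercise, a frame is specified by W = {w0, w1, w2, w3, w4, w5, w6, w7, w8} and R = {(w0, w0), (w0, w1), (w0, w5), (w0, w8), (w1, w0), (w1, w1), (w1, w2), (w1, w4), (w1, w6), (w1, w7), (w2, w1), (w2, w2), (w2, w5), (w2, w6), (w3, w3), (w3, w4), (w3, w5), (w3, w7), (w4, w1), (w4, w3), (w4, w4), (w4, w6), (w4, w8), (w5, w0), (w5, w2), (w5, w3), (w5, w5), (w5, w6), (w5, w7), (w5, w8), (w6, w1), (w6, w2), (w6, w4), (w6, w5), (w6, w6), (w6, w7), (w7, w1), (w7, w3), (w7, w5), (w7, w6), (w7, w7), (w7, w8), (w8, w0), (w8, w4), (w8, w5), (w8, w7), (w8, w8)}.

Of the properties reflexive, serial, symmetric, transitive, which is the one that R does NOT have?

Reflexive: yes — every world is R-related to itself.
Serial: yes — every world has a successor (e.g. w0 R w0).
Symmetric: yes — every pair in R has its reverse in R.
Transitive: no — w0 R w1 and w1 R w2, but not w0 R w2.
Only transitive fails.

transitive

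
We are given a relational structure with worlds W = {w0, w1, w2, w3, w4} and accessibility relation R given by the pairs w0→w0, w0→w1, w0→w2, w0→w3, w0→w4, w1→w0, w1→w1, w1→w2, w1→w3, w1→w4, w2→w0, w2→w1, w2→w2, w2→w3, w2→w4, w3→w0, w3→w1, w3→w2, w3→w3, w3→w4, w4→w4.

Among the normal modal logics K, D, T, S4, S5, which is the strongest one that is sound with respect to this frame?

Serial (axiom D): yes — every world has a successor (e.g. w0 R w0).
Reflexive (axiom T): yes — every world is R-related to itself.
Transitive (axiom 4): yes — every two-step R-path is closed by a direct edge.
Euclidean (axiom 5): no — w0 R w4 and w0 R w1, but not w4 R w1.
So F validates K, D, T, S4; S5 would additionally require R to be Euclidean. The strongest is S4.

S4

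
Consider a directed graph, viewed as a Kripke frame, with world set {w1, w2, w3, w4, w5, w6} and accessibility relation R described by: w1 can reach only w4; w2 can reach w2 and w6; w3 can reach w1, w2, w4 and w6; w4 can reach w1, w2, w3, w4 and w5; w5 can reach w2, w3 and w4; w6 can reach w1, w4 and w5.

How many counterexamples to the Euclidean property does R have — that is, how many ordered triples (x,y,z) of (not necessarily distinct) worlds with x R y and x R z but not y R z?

Enumerating: (w2,w6,w2), (w2,w6,w6), (w3,w1,w1), (w3,w1,w2), (w3,w1,w6), (w3,w2,w1), (w3,w2,w4), (w3,w4,w6), (w3,w6,w2), (w3,w6,w6), (w4,w1,w1), (w4,w1,w2), … and 17 more.
Total: 29.

29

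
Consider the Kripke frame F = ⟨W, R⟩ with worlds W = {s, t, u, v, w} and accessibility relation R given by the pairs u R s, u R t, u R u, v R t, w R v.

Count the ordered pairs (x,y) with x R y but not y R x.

Enumerating: (u,s), (u,t), (v,t), (w,v).

4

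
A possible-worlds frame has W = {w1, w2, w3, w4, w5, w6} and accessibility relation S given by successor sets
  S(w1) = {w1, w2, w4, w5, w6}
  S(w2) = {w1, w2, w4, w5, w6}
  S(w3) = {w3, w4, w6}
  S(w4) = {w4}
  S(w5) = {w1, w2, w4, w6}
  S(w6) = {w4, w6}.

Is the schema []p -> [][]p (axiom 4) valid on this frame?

Axiom 4 corresponds to the accessibility relation being transitive.
Transitive: no — w5 S w1 and w1 S w5, but not w5 S w5.

No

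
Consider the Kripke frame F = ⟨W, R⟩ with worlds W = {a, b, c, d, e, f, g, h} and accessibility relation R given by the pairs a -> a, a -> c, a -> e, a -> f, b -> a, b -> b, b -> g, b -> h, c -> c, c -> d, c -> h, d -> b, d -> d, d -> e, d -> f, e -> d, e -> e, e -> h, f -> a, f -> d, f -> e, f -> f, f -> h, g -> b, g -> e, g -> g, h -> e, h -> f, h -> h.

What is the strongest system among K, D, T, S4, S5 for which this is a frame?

Serial (axiom D): yes — every world has a successor (e.g. a R a).
Reflexive (axiom T): yes — every world is R-related to itself.
Transitive (axiom 4): no — a R c and c R d, but not a R d.
Euclidean (axiom 5): no — a R c and a R e, but not c R e.
So F validates K, D, T; S4 would additionally require R to be transitive. The strongest is T.

T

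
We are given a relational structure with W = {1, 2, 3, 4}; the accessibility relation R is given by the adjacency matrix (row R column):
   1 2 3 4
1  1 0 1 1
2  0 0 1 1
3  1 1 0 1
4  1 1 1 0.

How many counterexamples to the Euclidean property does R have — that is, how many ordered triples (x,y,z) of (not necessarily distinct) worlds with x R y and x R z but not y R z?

Enumerating: (1,3,3), (1,4,4), (2,3,3), (2,4,4), (3,1,2), (3,2,1), (3,2,2), (3,4,4), (4,1,2), (4,2,1), (4,2,2), (4,3,3).

12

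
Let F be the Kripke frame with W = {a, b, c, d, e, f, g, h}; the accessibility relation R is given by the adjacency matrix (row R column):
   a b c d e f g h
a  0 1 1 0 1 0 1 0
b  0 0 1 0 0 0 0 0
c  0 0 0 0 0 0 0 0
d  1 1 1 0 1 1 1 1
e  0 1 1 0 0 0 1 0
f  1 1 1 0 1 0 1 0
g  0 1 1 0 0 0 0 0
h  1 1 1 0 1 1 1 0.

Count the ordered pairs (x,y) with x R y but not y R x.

Enumerating: (a,b), (a,c), (a,e), (a,g), (b,c), (d,a), (d,b), (d,c), (d,e), (d,f), (d,g), (d,h), … and 16 more.
Total: 28.

28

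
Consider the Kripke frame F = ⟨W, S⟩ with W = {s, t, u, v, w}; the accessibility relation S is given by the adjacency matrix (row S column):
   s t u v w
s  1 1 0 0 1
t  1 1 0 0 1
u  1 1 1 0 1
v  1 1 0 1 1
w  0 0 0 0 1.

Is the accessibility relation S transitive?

Yes

Transitive: yes — every two-step S-path is closed by a direct edge.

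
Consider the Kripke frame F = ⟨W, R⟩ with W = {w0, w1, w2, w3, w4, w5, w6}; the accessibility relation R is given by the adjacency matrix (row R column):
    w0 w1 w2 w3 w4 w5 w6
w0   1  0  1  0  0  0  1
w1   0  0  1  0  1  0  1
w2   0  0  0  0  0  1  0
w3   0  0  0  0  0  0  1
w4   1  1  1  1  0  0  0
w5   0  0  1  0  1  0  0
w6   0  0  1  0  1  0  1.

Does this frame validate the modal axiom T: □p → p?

No

The schema T characterises exactly the reflexive frames.
Reflexive: no — w1 is not related to itself.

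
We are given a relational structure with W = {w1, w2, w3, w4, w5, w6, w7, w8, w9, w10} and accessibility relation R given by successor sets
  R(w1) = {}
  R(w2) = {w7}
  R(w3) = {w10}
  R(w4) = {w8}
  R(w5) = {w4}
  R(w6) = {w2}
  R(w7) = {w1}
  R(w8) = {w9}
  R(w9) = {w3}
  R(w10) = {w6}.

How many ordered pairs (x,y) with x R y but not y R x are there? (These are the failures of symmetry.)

9

Enumerating: (w10,w6), (w2,w7), (w3,w10), (w4,w8), (w5,w4), (w6,w2), (w7,w1), (w8,w9), (w9,w3).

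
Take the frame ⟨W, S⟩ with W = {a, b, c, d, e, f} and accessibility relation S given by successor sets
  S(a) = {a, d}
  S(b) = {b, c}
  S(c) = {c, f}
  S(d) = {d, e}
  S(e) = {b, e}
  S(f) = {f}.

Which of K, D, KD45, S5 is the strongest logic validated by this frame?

D

Serial (axiom D): yes — every world has a successor (e.g. a S a).
Euclidean (axiom 5): no — a S d and a S a, but not d S a.
Transitive (axiom 4): no — a S d and d S e, but not a S e.
Reflexive (axiom T): yes — every world is S-related to itself.
So F validates K, D; KD45 would additionally require S to be Euclidean and transitive. The strongest is D.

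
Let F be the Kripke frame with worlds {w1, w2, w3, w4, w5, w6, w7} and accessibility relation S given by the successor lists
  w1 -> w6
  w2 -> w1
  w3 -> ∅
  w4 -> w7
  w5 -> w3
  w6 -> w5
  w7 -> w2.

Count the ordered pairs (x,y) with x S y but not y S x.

Enumerating: (w1,w6), (w2,w1), (w4,w7), (w5,w3), (w6,w5), (w7,w2).

6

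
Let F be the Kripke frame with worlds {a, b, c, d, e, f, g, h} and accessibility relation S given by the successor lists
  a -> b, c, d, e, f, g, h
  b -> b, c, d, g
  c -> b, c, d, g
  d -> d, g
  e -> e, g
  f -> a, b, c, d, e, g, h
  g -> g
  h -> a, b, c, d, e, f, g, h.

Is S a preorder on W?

No

Reflexive: no — a is not related to itself.
Transitive: no — a S f and f S a, but not a S a.
So S is not a preorder.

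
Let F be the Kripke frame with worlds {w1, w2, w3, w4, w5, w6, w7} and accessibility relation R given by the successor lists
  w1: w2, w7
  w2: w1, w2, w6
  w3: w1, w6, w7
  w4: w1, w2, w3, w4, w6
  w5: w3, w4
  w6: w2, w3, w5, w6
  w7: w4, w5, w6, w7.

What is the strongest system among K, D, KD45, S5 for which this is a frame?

Serial (axiom D): yes — every world has a successor (e.g. w1 R w2).
Euclidean (axiom 5): no — w1 R w2 and w1 R w7, but not w2 R w7.
Transitive (axiom 4): no — w1 R w2 and w2 R w6, but not w1 R w6.
Reflexive (axiom T): no — w1 is not related to itself.
So F validates K, D; KD45 would additionally require R to be Euclidean and transitive. The strongest is D.

D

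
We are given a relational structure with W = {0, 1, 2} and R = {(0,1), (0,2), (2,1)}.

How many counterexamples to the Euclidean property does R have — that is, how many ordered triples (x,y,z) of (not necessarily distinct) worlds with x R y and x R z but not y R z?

4

Enumerating: (0,1,1), (0,1,2), (0,2,2), (2,1,1).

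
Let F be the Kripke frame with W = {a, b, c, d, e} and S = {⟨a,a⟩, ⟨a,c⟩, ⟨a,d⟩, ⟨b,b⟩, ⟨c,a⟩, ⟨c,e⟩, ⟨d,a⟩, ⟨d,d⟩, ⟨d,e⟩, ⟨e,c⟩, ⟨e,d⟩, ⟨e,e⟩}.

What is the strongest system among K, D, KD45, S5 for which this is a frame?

Serial (axiom D): yes — every world has a successor (e.g. a S a).
Euclidean (axiom 5): no — a S c and a S d, but not c S d.
Transitive (axiom 4): no — a S c and c S e, but not a S e.
Reflexive (axiom T): no — c is not related to itself.
So F validates K, D; KD45 would additionally require S to be Euclidean and transitive. The strongest is D.

D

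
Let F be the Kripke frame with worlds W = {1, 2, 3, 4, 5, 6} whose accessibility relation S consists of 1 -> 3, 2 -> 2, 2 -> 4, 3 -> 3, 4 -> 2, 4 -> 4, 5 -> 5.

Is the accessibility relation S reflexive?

Reflexive: no — 1 is not related to itself.

No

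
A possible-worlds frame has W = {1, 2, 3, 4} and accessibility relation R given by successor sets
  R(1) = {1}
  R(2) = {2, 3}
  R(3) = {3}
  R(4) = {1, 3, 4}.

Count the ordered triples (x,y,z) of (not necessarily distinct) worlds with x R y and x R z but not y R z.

Enumerating: (2,3,2), (4,1,3), (4,1,4), (4,3,1), (4,3,4).

5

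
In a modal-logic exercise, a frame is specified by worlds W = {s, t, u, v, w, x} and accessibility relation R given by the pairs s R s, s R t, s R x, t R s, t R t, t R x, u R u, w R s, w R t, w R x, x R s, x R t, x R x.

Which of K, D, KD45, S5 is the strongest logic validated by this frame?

Serial (axiom D): no — v has no R-successor.
Euclidean (axiom 5): yes — any two successors of a common world are R-related.
Transitive (axiom 4): yes — every two-step R-path is closed by a direct edge.
Reflexive (axiom T): no — v is not related to itself.
So F validates K; D would additionally require R to be serial. The strongest is K.

K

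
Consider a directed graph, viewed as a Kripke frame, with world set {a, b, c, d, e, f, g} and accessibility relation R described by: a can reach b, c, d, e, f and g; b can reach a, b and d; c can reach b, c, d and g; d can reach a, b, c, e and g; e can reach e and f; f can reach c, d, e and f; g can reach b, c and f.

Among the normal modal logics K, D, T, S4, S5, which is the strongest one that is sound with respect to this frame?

D

Serial (axiom D): yes — every world has a successor (e.g. a R b).
Reflexive (axiom T): no — a is not related to itself.
Transitive (axiom 4): no — b R a and a R c, but not b R c.
Euclidean (axiom 5): no — a R b and a R c, but not b R c.
So F validates K, D; T would additionally require R to be reflexive. The strongest is D.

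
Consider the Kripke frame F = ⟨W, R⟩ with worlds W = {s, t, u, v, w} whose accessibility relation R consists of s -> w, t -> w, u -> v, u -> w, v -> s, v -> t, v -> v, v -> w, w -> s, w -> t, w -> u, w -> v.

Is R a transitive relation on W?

No

Transitive: no — s R w and w R t, but not s R t.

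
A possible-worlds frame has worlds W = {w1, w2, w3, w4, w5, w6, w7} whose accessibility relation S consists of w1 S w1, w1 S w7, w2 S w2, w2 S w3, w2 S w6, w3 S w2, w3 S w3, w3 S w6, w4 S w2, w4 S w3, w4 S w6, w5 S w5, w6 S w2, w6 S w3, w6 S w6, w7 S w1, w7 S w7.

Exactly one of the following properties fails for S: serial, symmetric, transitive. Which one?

Serial: yes — every world has a successor (e.g. w1 S w1).
Symmetric: no — w4 S w2 but not w2 S w4.
Transitive: yes — every two-step S-path is closed by a direct edge.
Only symmetric fails.

symmetric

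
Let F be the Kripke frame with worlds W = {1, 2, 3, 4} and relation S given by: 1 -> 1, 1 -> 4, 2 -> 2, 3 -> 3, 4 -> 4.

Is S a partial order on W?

Reflexive: yes — every world is S-related to itself.
Transitive: yes — every two-step S-path is closed by a direct edge.
Antisymmetric: yes — no distinct pair is related both ways.
So S is a partial order.

Yes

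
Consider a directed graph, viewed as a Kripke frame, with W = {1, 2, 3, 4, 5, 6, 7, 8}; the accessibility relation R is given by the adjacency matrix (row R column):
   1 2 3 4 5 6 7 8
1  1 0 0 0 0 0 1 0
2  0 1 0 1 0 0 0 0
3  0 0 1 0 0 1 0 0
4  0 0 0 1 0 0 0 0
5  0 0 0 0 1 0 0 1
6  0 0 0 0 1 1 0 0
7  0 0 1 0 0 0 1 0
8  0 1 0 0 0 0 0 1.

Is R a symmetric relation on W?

No

Symmetric: no — 1 R 7 but not 7 R 1.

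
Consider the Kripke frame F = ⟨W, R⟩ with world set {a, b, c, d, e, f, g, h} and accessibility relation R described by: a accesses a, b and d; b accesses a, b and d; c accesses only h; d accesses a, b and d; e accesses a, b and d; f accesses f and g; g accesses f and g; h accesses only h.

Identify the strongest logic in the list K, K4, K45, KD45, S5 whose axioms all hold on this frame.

KD45

Transitive (axiom 4): yes — every two-step R-path is closed by a direct edge.
Euclidean (axiom 5): yes — any two successors of a common world are R-related.
Serial (axiom D): yes — every world has a successor (e.g. a R a).
Reflexive (axiom T): no — c is not related to itself.
So F validates K, K4, K45, KD45; S5 would additionally require R to be reflexive. The strongest is KD45.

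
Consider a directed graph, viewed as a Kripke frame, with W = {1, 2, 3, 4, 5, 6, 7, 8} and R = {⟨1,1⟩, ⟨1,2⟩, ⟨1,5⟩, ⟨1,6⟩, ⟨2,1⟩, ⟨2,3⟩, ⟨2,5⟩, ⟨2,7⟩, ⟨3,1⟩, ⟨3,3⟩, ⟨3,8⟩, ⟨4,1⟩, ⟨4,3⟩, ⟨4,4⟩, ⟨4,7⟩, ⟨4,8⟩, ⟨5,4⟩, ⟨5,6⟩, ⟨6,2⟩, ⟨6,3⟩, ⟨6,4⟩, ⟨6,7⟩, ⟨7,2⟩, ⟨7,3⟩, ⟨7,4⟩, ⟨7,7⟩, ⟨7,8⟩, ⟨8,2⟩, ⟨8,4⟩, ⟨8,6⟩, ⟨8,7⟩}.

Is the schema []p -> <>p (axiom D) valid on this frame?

Axiom D corresponds to the accessibility relation being serial.
Serial: yes — every world has a successor (e.g. 1 R 1).

Yes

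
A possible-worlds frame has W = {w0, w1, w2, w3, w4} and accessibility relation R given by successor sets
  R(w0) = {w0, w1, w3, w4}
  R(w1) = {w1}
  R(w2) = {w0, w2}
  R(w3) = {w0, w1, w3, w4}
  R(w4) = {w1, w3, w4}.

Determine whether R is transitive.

Transitive: no — w2 R w0 and w0 R w1, but not w2 R w1.

No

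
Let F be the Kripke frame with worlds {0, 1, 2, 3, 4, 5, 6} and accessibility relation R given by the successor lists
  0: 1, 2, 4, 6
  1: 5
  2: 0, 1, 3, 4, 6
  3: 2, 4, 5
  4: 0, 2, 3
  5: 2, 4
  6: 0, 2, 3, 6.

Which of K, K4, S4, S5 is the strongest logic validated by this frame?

Transitive (axiom 4): no — 0 R 1 and 1 R 5, but not 0 R 5.
Reflexive (axiom T): no — 0 is not related to itself.
Euclidean (axiom 5): no — 0 R 1 and 0 R 2, but not 1 R 2.
So F validates K; K4 would additionally require R to be transitive. The strongest is K.

K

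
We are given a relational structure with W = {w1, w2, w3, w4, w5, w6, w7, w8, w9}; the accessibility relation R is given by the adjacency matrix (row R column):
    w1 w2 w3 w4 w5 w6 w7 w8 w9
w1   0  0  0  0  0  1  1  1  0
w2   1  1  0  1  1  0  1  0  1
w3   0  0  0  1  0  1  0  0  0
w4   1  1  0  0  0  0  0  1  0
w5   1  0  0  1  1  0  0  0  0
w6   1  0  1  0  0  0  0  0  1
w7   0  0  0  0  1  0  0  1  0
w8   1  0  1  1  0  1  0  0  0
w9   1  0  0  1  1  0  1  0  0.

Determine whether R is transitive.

No

Transitive: no — w1 R w6 and w6 R w3, but not w1 R w3.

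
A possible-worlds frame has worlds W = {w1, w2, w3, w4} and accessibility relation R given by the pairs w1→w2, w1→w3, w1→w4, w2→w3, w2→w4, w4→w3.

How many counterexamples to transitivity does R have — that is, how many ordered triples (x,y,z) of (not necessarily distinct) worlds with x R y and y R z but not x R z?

R is transitive; there are no such tuples.

0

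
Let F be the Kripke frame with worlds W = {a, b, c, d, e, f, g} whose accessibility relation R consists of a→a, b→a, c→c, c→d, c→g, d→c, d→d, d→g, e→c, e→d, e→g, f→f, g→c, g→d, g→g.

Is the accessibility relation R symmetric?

No

Symmetric: no — b R a but not a R b.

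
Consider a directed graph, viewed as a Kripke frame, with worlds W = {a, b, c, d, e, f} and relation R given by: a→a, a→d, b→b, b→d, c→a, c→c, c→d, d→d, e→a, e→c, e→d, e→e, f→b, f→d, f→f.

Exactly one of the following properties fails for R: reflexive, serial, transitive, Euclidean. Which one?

Euclidean

Reflexive: yes — every world is R-related to itself.
Serial: yes — every world has a successor (e.g. a R a).
Transitive: yes — every two-step R-path is closed by a direct edge.
Euclidean: no — c R d and c R a, but not d R a.
Only Euclidean fails.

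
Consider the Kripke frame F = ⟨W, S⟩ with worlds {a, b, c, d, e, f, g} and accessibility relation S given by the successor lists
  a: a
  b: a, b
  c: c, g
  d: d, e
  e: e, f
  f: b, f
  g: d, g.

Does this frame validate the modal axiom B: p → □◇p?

No

The schema B characterises exactly the symmetric frames.
Symmetric: no — b S a but not a S b.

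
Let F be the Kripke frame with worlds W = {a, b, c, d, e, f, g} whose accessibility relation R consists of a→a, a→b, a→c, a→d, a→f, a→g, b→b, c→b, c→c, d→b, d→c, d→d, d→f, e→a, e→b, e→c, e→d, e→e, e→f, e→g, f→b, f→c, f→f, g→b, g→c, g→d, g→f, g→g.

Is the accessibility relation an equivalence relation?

No

Reflexive: yes — every world is R-related to itself.
Symmetric: no — a R b but not b R a.
Transitive: yes — every two-step R-path is closed by a direct edge.
So R is not an equivalence relation.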